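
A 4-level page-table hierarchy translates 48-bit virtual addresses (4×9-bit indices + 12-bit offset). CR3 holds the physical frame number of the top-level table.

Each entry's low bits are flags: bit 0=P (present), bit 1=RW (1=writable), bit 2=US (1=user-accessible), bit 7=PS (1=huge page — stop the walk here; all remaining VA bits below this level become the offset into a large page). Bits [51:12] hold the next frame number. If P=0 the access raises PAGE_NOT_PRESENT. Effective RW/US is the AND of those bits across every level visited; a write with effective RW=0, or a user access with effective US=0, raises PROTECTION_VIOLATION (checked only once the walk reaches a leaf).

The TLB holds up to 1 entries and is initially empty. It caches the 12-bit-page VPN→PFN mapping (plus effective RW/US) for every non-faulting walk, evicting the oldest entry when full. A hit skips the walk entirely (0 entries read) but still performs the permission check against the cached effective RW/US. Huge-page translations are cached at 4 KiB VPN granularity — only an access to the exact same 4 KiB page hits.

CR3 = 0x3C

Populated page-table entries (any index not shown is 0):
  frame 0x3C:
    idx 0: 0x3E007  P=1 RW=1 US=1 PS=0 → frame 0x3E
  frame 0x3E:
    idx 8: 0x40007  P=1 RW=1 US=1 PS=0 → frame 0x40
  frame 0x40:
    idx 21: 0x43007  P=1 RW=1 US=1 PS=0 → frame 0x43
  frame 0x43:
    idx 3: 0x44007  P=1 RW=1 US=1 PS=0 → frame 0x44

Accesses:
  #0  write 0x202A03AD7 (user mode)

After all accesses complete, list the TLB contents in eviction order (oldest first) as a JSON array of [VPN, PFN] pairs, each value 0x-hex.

Per-access translation:
#0 VA=0x202A03AD7 (w,user):
  [0] read 0x3C idx=0: raw=0x3E007 flags P=1 W=1 U=1 S=0
  [1] read 0x3E idx=8: raw=0x40007 flags P=1 W=1 U=1 S=0
  [2] read 0x40 idx=21: raw=0x43007 flags P=1 W=1 U=1 S=0
  [3] read 0x43 idx=3: raw=0x44007 flags P=1 W=1 U=1 S=0
  ⇒ phys 0x44AD7  [4 reads]

TLB: [["0x202A03", "0x44"]]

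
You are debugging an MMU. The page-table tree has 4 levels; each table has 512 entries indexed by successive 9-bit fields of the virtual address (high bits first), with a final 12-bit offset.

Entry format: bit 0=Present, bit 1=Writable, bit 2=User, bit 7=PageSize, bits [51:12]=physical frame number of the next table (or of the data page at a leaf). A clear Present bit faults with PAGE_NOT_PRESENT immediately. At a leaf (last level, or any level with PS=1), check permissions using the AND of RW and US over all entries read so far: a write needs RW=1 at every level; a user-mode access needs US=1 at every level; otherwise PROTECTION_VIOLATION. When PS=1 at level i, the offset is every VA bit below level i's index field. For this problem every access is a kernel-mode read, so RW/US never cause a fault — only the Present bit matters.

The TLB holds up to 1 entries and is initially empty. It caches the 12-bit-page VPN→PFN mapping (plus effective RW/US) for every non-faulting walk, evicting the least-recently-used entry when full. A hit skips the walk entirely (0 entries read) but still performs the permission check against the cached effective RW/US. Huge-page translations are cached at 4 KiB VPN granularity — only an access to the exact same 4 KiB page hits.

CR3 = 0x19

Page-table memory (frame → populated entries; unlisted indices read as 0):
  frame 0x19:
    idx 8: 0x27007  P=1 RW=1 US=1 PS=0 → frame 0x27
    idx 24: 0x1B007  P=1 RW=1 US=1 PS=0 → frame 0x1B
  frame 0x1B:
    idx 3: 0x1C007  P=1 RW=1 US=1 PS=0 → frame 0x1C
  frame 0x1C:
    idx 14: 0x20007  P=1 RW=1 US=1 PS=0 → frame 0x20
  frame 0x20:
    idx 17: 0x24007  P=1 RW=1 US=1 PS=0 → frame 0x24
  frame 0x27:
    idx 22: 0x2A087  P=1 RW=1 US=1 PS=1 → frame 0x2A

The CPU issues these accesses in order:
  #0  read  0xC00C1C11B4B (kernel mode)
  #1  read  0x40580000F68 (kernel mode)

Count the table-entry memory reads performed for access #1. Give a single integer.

Walk each access:
#0 VA=0xC00C1C11B4B (r,kernel):
  L0: frame=0x19 idx=24 entry=0x1B007 [P=1 RW=1 US=1 PS=0]
  L1: frame=0x1B idx=3 entry=0x1C007 [P=1 RW=1 US=1 PS=0]
  L2: frame=0x1C idx=14 entry=0x20007 [P=1 RW=1 US=1 PS=0]
  L3: frame=0x20 idx=17 entry=0x24007 [P=1 RW=1 US=1 PS=0]
  → PA=0x24B4B  (4 entries read)
#1 VA=0x40580000F68 (r,kernel):
  L0: frame=0x19 idx=8 entry=0x27007 [P=1 RW=1 US=1 PS=0]
  L1: frame=0x27 idx=22 entry=0x2A087 [P=1 RW=1 US=1 PS=1]
  → PA=0x2AF68 (huge @L1)  (2 entries read)

Entries read for #1: 2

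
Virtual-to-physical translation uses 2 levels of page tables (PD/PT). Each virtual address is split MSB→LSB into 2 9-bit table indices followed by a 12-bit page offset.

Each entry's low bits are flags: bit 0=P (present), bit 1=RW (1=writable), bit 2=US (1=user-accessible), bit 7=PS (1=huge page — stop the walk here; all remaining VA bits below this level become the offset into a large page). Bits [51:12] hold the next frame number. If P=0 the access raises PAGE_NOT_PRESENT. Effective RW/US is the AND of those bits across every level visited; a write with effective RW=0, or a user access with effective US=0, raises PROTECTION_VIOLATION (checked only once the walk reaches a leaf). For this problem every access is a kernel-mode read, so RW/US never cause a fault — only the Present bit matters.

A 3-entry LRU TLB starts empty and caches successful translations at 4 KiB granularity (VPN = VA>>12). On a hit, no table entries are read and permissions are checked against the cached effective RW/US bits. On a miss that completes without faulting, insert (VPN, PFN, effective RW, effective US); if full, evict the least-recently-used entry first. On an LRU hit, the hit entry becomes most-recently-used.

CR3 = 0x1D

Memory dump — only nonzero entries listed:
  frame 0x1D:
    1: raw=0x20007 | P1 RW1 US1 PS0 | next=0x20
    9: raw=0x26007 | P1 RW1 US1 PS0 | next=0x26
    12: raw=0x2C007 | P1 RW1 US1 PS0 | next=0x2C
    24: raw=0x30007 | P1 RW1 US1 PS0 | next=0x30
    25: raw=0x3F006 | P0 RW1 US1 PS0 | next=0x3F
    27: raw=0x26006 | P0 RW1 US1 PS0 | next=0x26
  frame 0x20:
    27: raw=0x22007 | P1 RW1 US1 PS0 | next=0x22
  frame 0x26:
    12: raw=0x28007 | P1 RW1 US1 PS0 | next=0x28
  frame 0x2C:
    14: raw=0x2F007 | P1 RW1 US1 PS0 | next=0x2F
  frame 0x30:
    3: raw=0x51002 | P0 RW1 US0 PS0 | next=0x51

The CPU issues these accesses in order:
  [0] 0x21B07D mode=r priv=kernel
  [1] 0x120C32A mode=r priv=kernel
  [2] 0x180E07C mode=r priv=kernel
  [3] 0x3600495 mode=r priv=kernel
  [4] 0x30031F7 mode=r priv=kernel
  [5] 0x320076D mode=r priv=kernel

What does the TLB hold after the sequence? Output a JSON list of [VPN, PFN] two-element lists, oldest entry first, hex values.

Trace:
#0 VA=0x21B07D (r,kernel):
  L0 @0x1D[1] → 0x20007  P=1,RW=1,US=1,PS=0
  L1 @0x20[27] → 0x22007  P=1,RW=1,US=1,PS=0
  → PA=0x2207D  (2 entries read)
#1 VA=0x120C32A (r,kernel):
  L0 @0x1D[9] → 0x26007  P=1,RW=1,US=1,PS=0
  L1 @0x26[12] → 0x28007  P=1,RW=1,US=1,PS=0
  → PA=0x2832A  (2 entries read)
#2 VA=0x180E07C (r,kernel):
  L0 @0x1D[12] → 0x2C007  P=1,RW=1,US=1,PS=0
  L1 @0x2C[14] → 0x2F007  P=1,RW=1,US=1,PS=0
  → PA=0x2F07C  (2 entries read)
#3 VA=0x3600495 (r,kernel):
  L0 @0x1D[27] → 0x26006  P=0,RW=1,US=1,PS=0
  ⇒ fault: PAGE_NOT_PRESENT  — 1 lookups
#4 VA=0x30031F7 (r,kernel):
  L0 @0x1D[24] → 0x30007  P=1,RW=1,US=1,PS=0
  L1 @0x30[3] → 0x51002  P=0,RW=1,US=0,PS=0
  ⇒ fault: PAGE_NOT_PRESENT  — 2 lookups
#5 VA=0x320076D (r,kernel):
  L0 @0x1D[25] → 0x3F006  P=0,RW=1,US=1,PS=0
  ⇒ fault: PAGE_NOT_PRESENT  — 1 lookups

TLB: [["0x21B", "0x22"], ["0x120C", "0x28"], ["0x180E", "0x2F"]]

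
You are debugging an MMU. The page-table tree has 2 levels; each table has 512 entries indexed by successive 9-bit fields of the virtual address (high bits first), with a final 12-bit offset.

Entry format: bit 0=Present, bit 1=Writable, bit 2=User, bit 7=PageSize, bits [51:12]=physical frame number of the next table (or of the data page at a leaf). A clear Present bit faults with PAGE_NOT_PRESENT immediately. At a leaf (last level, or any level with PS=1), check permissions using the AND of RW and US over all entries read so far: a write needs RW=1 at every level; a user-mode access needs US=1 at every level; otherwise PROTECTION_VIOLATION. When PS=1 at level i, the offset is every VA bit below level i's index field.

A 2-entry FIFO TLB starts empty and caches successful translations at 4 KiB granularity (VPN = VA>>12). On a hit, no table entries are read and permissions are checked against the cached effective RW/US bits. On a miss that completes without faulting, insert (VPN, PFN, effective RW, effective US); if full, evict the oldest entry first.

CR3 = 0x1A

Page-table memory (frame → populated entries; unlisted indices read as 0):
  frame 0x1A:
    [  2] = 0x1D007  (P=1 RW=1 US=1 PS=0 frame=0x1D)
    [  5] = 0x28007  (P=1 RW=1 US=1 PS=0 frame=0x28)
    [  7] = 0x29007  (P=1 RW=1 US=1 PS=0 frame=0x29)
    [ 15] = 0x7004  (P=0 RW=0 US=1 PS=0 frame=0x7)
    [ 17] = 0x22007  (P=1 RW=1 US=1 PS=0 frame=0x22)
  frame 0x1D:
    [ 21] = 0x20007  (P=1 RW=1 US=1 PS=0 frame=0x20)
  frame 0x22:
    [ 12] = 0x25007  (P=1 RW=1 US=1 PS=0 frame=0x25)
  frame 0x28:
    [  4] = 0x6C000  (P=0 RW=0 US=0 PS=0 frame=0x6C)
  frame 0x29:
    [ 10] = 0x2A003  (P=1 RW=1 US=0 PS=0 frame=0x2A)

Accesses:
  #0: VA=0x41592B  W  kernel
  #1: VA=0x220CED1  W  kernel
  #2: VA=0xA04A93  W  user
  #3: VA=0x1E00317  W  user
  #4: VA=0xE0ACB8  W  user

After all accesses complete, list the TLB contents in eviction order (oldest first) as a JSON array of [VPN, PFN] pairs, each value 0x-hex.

Per-access translation:
#0 VA=0x41592B (w,kernel):
  lvl0: tbl 0x1A, slot 2 ⇒ 0x1D007 (P1/RW1/US1/PS0)
  lvl1: tbl 0x1D, slot 21 ⇒ 0x20007 (P1/RW1/US1/PS0)
  ⇒ phys 0x2092B  [2 reads]
#1 VA=0x220CED1 (w,kernel):
  lvl0: tbl 0x1A, slot 17 ⇒ 0x22007 (P1/RW1/US1/PS0)
  lvl1: tbl 0x22, slot 12 ⇒ 0x25007 (P1/RW1/US1/PS0)
  ⇒ phys 0x25ED1  [2 reads]
#2 VA=0xA04A93 (w,user):
  lvl0: tbl 0x1A, slot 5 ⇒ 0x28007 (P1/RW1/US1/PS0)
  lvl1: tbl 0x28, slot 4 ⇒ 0x6C000 (P0/RW0/US0/PS0)
  ⇒ fault: PAGE_NOT_PRESENT  — 2 lookups
#3 VA=0x1E00317 (w,user):
  lvl0: tbl 0x1A, slot 15 ⇒ 0x7004 (P0/RW0/US1/PS0)
  ⇒ fault: PAGE_NOT_PRESENT  — 1 lookups
#4 VA=0xE0ACB8 (w,user):
  lvl0: tbl 0x1A, slot 7 ⇒ 0x29007 (P1/RW1/US1/PS0)
  lvl1: tbl 0x29, slot 10 ⇒ 0x2A003 (P1/RW1/US0/PS0)
  ⇒ fault: PROTECTION_VIOLATION  — 2 lookups

TLB: [["0x415", "0x20"], ["0x220C", "0x25"]]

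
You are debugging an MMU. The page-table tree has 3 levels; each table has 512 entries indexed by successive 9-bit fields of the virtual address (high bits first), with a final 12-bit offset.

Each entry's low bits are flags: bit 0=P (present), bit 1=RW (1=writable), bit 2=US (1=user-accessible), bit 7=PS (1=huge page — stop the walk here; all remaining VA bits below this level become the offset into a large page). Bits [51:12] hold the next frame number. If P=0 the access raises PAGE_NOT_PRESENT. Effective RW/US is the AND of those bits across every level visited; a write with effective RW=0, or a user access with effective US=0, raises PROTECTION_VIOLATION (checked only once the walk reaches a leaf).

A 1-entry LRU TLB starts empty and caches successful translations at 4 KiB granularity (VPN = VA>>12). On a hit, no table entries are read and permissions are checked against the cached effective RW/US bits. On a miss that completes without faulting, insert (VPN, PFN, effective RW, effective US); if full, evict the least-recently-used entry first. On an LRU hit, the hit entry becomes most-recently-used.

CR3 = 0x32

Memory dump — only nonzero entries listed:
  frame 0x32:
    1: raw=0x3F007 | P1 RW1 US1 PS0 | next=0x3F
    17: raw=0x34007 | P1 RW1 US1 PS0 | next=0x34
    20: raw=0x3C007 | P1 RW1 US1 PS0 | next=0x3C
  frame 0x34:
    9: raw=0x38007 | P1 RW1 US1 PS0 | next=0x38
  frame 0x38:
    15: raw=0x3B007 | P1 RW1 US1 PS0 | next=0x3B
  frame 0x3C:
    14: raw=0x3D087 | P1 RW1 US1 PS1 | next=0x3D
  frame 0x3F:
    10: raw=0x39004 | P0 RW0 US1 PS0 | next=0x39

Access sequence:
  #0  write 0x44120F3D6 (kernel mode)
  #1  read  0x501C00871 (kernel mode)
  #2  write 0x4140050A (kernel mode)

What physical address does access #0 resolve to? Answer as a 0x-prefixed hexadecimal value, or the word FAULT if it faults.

Per-access translation:
#0 VA=0x44120F3D6 (w,kernel):
  L0: frame=0x32 idx=17 entry=0x34007 [P=1 RW=1 US=1 PS=0]
  L1: frame=0x34 idx=9 entry=0x38007 [P=1 RW=1 US=1 PS=0]
  L2: frame=0x38 idx=15 entry=0x3B007 [P=1 RW=1 US=1 PS=0]
  ⇒ phys 0x3B3D6  [3 reads]
#1 VA=0x501C00871 (r,kernel):
  L0: frame=0x32 idx=20 entry=0x3C007 [P=1 RW=1 US=1 PS=0]
  L1: frame=0x3C idx=14 entry=0x3D087 [P=1 RW=1 US=1 PS=1]
  ⇒ phys 0x3D871 (huge @L1)  [2 reads]
#2 VA=0x4140050A (w,kernel):
  L0: frame=0x32 idx=1 entry=0x3F007 [P=1 RW=1 US=1 PS=0]
  L1: frame=0x3F idx=10 entry=0x39004 [P=0 RW=0 US=1 PS=0]
  → PAGE_NOT_PRESENT  (2 entries read)

Access #0 PA: 0x3B3D6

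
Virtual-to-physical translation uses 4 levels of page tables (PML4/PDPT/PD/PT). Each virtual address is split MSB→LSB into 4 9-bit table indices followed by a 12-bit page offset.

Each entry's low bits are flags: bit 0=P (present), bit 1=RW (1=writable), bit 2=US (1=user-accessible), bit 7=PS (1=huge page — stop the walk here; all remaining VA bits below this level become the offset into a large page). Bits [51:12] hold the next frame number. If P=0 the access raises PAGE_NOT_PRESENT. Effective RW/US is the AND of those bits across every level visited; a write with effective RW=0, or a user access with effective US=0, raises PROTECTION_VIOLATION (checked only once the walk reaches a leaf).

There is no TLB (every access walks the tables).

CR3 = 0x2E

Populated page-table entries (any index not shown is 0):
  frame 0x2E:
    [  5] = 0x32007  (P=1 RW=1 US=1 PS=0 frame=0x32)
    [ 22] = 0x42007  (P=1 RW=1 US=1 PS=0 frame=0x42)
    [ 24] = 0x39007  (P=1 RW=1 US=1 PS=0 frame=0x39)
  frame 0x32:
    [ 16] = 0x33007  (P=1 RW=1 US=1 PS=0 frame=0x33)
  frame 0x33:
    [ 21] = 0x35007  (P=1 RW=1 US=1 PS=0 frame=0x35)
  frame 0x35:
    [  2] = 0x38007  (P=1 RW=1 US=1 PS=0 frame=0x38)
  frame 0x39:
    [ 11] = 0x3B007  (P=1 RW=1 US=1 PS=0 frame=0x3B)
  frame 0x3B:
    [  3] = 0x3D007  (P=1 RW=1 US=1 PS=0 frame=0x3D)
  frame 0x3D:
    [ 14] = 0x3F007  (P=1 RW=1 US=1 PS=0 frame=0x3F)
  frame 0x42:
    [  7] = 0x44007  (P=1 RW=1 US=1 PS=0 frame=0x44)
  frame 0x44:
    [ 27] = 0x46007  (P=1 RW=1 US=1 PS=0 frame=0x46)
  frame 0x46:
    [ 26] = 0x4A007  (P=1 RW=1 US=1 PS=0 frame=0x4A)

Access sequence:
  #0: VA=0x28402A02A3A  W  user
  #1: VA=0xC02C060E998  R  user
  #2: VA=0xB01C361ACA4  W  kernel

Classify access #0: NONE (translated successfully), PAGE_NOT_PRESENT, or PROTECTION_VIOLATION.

Per-access translation:
#0 VA=0x28402A02A3A (w,user):
  L0: frame=0x2E idx=5 entry=0x32007 [P=1 RW=1 US=1 PS=0]
  L1: frame=0x32 idx=16 entry=0x33007 [P=1 RW=1 US=1 PS=0]
  L2: frame=0x33 idx=21 entry=0x35007 [P=1 RW=1 US=1 PS=0]
  L3: frame=0x35 idx=2 entry=0x38007 [P=1 RW=1 US=1 PS=0]
  ✓ 0x38A3A  — 4 lookups
#1 VA=0xC02C060E998 (r,user):
  L0: frame=0x2E idx=24 entry=0x39007 [P=1 RW=1 US=1 PS=0]
  L1: frame=0x39 idx=11 entry=0x3B007 [P=1 RW=1 US=1 PS=0]
  L2: frame=0x3B idx=3 entry=0x3D007 [P=1 RW=1 US=1 PS=0]
  L3: frame=0x3D idx=14 entry=0x3F007 [P=1 RW=1 US=1 PS=0]
  ✓ 0x3F998  — 4 lookups
#2 VA=0xB01C361ACA4 (w,kernel):
  L0: frame=0x2E idx=22 entry=0x42007 [P=1 RW=1 US=1 PS=0]
  L1: frame=0x42 idx=7 entry=0x44007 [P=1 RW=1 US=1 PS=0]
  L2: frame=0x44 idx=27 entry=0x46007 [P=1 RW=1 US=1 PS=0]
  L3: frame=0x46 idx=26 entry=0x4A007 [P=1 RW=1 US=1 PS=0]
  ✓ 0x4ACA4  — 4 lookups

Access #0 fault: NONE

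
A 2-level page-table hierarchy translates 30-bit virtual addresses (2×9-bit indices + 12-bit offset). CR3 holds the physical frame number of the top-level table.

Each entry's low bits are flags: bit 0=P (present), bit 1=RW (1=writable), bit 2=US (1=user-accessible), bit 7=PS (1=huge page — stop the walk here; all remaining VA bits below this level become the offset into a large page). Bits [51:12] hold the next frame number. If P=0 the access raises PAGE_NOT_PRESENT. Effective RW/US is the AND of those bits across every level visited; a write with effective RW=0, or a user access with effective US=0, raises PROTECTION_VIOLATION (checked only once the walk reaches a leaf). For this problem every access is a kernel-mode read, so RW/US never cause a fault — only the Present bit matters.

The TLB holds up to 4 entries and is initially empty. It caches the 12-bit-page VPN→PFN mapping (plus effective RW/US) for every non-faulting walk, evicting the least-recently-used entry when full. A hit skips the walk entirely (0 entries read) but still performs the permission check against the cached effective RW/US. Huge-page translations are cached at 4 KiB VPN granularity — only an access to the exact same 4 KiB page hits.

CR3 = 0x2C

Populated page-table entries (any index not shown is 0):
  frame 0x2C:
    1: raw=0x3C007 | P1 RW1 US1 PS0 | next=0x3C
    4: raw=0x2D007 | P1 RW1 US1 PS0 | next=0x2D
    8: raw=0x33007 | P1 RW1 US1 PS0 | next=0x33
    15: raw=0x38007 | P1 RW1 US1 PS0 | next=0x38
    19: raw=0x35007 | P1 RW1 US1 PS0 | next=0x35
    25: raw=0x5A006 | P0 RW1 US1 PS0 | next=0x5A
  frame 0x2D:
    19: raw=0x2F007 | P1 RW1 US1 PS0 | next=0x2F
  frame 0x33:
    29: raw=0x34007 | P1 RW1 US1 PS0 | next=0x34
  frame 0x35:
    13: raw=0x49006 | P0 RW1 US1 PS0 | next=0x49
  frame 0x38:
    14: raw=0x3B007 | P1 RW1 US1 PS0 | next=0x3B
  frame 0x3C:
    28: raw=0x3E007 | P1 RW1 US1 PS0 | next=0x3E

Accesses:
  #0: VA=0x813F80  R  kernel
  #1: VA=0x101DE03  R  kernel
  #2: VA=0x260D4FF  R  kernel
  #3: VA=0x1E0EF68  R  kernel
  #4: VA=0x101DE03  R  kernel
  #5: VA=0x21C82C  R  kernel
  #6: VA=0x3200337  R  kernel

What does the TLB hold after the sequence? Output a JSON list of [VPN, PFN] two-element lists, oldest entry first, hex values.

Walk each access:
#0 VA=0x813F80 (r,kernel):
  L0: frame=0x2C idx=4 entry=0x2D007 [P=1 RW=1 US=1 PS=0]
  L1: frame=0x2D idx=19 entry=0x2F007 [P=1 RW=1 US=1 PS=0]
  ✓ 0x2FF80  — 2 lookups
#1 VA=0x101DE03 (r,kernel):
  L0: frame=0x2C idx=8 entry=0x33007 [P=1 RW=1 US=1 PS=0]
  L1: frame=0x33 idx=29 entry=0x34007 [P=1 RW=1 US=1 PS=0]
  ✓ 0x34E03  — 2 lookups
#2 VA=0x260D4FF (r,kernel):
  L0: frame=0x2C idx=19 entry=0x35007 [P=1 RW=1 US=1 PS=0]
  L1: frame=0x35 idx=13 entry=0x49006 [P=0 RW=1 US=1 PS=0]
  → PAGE_NOT_PRESENT  (2 entries read)
#3 VA=0x1E0EF68 (r,kernel):
  L0: frame=0x2C idx=15 entry=0x38007 [P=1 RW=1 US=1 PS=0]
  L1: frame=0x38 idx=14 entry=0x3B007 [P=1 RW=1 US=1 PS=0]
  ✓ 0x3BF68  — 2 lookups
#4 VA=0x101DE03 (r,kernel):
  TLB hit vpn=0x101D → PA=0x34E03
#5 VA=0x21C82C (r,kernel):
  L0: frame=0x2C idx=1 entry=0x3C007 [P=1 RW=1 US=1 PS=0]
  L1: frame=0x3C idx=28 entry=0x3E007 [P=1 RW=1 US=1 PS=0]
  ✓ 0x3E82C  — 2 lookups
#6 VA=0x3200337 (r,kernel):
  L0: frame=0x2C idx=25 entry=0x5A006 [P=0 RW=1 US=1 PS=0]
  → PAGE_NOT_PRESENT  (1 entries read)

TLB: [["0x813", "0x2F"], ["0x1E0E", "0x3B"], ["0x101D", "0x34"], ["0x21C", "0x3E"]]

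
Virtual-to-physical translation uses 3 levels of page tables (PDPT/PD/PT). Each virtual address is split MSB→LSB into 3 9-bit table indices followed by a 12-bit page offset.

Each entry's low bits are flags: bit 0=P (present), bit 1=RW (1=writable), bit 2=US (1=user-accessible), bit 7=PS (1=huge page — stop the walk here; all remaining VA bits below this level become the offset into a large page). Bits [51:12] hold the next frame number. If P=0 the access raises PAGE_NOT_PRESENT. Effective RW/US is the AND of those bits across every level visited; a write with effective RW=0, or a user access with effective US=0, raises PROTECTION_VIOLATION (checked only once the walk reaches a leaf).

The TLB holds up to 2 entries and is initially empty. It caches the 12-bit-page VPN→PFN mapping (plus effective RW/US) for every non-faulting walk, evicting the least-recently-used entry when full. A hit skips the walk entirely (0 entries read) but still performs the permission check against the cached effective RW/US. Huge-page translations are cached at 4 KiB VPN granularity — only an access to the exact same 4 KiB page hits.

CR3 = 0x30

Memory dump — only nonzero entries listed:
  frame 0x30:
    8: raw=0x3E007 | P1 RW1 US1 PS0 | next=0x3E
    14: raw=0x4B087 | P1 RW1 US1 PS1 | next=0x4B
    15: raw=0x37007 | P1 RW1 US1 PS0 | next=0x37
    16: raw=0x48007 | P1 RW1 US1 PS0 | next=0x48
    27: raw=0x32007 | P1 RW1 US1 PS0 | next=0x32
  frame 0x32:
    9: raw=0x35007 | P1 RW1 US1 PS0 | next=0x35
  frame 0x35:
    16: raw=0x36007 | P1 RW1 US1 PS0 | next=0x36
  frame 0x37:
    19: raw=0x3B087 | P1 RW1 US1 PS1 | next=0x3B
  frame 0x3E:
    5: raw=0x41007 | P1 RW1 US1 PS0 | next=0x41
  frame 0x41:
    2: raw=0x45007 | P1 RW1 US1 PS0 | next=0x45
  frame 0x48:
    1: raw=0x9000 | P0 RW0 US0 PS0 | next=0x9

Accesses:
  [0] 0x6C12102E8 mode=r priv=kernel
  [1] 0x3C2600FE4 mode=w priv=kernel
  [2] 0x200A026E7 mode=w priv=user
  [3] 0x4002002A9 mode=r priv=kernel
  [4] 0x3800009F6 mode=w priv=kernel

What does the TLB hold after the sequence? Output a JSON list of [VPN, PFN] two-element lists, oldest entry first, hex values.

Trace:
#0 VA=0x6C12102E8 (r,kernel):
  L0: frame=0x30 idx=27 entry=0x32007 [P=1 RW=1 US=1 PS=0]
  L1: frame=0x32 idx=9 entry=0x35007 [P=1 RW=1 US=1 PS=0]
  L2: frame=0x35 idx=16 entry=0x36007 [P=1 RW=1 US=1 PS=0]
  → PA=0x362E8  (3 entries read)
#1 VA=0x3C2600FE4 (w,kernel):
  L0: frame=0x30 idx=15 entry=0x37007 [P=1 RW=1 US=1 PS=0]
  L1: frame=0x37 idx=19 entry=0x3B087 [P=1 RW=1 US=1 PS=1]
  → PA=0x3BFE4 (huge @L1)  (2 entries read)
#2 VA=0x200A026E7 (w,user):
  L0: frame=0x30 idx=8 entry=0x3E007 [P=1 RW=1 US=1 PS=0]
  L1: frame=0x3E idx=5 entry=0x41007 [P=1 RW=1 US=1 PS=0]
  L2: frame=0x41 idx=2 entry=0x45007 [P=1 RW=1 US=1 PS=0]
  → PA=0x456E7  (3 entries read)
#3 VA=0x4002002A9 (r,kernel):
  L0: frame=0x30 idx=16 entry=0x48007 [P=1 RW=1 US=1 PS=0]
  L1: frame=0x48 idx=1 entry=0x9000 [P=0 RW=0 US=0 PS=0]
  ⇒ fault: PAGE_NOT_PRESENT  — 2 lookups
#4 VA=0x3800009F6 (w,kernel):
  L0: frame=0x30 idx=14 entry=0x4B087 [P=1 RW=1 US=1 PS=1]
  → PA=0x4B9F6 (huge @L0)  (1 entries read)

TLB: [["0x200A02", "0x45"], ["0x380000", "0x4B"]]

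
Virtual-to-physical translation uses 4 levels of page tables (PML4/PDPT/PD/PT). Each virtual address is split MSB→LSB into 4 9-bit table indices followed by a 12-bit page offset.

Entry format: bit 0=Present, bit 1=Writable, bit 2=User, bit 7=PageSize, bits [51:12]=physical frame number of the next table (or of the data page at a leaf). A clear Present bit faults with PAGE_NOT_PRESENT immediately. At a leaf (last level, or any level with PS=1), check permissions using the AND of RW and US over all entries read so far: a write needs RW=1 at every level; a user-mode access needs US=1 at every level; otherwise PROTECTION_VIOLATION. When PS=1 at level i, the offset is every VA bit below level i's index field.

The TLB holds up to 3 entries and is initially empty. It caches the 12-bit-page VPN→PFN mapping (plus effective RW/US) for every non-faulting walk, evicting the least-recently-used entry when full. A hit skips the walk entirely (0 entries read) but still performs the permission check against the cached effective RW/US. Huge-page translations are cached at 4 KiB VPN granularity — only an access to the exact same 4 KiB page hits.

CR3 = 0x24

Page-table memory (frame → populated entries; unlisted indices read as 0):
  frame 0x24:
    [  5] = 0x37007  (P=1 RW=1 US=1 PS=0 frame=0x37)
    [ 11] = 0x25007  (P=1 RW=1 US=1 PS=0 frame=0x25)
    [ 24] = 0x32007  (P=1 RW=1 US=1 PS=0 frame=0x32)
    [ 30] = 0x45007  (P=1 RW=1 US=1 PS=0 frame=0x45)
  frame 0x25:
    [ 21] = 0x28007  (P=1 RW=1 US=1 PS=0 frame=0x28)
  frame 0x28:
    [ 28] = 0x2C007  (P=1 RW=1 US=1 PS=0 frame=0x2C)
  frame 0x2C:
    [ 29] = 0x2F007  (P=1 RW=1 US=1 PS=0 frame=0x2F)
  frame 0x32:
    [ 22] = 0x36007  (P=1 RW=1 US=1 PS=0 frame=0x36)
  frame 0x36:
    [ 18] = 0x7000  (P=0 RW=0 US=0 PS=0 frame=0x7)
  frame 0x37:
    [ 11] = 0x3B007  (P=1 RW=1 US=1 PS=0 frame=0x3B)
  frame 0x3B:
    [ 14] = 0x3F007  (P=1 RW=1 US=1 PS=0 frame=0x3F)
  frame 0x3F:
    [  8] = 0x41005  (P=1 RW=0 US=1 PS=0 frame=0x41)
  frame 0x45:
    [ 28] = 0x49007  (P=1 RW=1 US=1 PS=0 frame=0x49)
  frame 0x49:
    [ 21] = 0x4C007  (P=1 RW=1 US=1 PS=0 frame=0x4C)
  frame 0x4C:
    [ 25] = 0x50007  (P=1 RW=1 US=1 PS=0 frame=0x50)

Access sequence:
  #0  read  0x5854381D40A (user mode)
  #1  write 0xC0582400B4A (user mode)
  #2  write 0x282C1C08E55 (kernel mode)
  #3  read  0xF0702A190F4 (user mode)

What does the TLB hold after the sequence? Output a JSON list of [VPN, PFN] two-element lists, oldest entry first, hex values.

Trace:
#0 VA=0x5854381D40A (r,user):
  lvl0: tbl 0x24, slot 11 ⇒ 0x25007 (P1/RW1/US1/PS0)
  lvl1: tbl 0x25, slot 21 ⇒ 0x28007 (P1/RW1/US1/PS0)
  lvl2: tbl 0x28, slot 28 ⇒ 0x2C007 (P1/RW1/US1/PS0)
  lvl3: tbl 0x2C, slot 29 ⇒ 0x2F007 (P1/RW1/US1/PS0)
  → PA=0x2F40A  (4 entries read)
#1 VA=0xC0582400B4A (w,user):
  lvl0: tbl 0x24, slot 24 ⇒ 0x32007 (P1/RW1/US1/PS0)
  lvl1: tbl 0x32, slot 22 ⇒ 0x36007 (P1/RW1/US1/PS0)
  lvl2: tbl 0x36, slot 18 ⇒ 0x7000 (P0/RW0/US0/PS0)
  → PAGE_NOT_PRESENT  (3 entries read)
#2 VA=0x282C1C08E55 (w,kernel):
  lvl0: tbl 0x24, slot 5 ⇒ 0x37007 (P1/RW1/US1/PS0)
  lvl1: tbl 0x37, slot 11 ⇒ 0x3B007 (P1/RW1/US1/PS0)
  lvl2: tbl 0x3B, slot 14 ⇒ 0x3F007 (P1/RW1/US1/PS0)
  lvl3: tbl 0x3F, slot 8 ⇒ 0x41005 (P1/RW0/US1/PS0)
  → PROTECTION_VIOLATION  (4 entries read)
#3 VA=0xF0702A190F4 (r,user):
  lvl0: tbl 0x24, slot 30 ⇒ 0x45007 (P1/RW1/US1/PS0)
  lvl1: tbl 0x45, slot 28 ⇒ 0x49007 (P1/RW1/US1/PS0)
  lvl2: tbl 0x49, slot 21 ⇒ 0x4C007 (P1/RW1/US1/PS0)
  lvl3: tbl 0x4C, slot 25 ⇒ 0x50007 (P1/RW1/US1/PS0)
  → PA=0x500F4  (4 entries read)

TLB: [["0x5854381D", "0x2F"], ["0xF0702A19", "0x50"]]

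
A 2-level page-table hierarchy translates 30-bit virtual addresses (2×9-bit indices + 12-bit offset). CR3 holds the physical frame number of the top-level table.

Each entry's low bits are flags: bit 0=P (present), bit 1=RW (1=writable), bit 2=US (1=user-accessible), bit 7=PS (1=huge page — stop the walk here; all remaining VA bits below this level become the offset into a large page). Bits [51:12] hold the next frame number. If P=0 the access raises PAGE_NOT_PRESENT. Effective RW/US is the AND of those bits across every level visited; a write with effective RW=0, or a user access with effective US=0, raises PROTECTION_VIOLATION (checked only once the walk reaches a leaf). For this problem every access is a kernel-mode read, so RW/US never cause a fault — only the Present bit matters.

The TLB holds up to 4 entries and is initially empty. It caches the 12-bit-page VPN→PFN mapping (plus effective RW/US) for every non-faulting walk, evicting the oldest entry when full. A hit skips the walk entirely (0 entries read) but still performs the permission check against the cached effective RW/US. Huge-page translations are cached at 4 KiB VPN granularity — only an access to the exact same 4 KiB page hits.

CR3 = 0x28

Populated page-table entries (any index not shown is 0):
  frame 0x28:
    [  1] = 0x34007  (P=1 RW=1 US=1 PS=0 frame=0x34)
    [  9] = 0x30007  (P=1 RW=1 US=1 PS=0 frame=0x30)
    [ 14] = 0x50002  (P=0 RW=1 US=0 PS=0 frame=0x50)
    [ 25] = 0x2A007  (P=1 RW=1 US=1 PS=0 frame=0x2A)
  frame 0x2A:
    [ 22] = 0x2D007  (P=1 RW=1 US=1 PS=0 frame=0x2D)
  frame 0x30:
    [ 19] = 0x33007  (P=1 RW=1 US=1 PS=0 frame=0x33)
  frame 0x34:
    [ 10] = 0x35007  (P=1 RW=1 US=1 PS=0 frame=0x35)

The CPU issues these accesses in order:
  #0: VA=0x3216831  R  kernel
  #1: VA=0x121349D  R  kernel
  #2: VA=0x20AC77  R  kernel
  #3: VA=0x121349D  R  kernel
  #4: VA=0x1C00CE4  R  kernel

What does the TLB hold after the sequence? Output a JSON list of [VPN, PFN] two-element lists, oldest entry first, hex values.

Walk each access:
#0 VA=0x3216831 (r,kernel):
  L0: frame=0x28 idx=25 entry=0x2A007 [P=1 RW=1 US=1 PS=0]
  L1: frame=0x2A idx=22 entry=0x2D007 [P=1 RW=1 US=1 PS=0]
  → PA=0x2D831  (2 entries read)
#1 VA=0x121349D (r,kernel):
  L0: frame=0x28 idx=9 entry=0x30007 [P=1 RW=1 US=1 PS=0]
  L1: frame=0x30 idx=19 entry=0x33007 [P=1 RW=1 US=1 PS=0]
  → PA=0x3349D  (2 entries read)
#2 VA=0x20AC77 (r,kernel):
  L0: frame=0x28 idx=1 entry=0x34007 [P=1 RW=1 US=1 PS=0]
  L1: frame=0x34 idx=10 entry=0x35007 [P=1 RW=1 US=1 PS=0]
  → PA=0x35C77  (2 entries read)
#3 VA=0x121349D (r,kernel):
  TLB hit vpn=0x1213 → PA=0x3349D
#4 VA=0x1C00CE4 (r,kernel):
  L0: frame=0x28 idx=14 entry=0x50002 [P=0 RW=1 US=0 PS=0]
  ✗ PAGE_NOT_PRESENT  [1 reads]

TLB: [["0x3216", "0x2D"], ["0x1213", "0x33"], ["0x20A", "0x35"]]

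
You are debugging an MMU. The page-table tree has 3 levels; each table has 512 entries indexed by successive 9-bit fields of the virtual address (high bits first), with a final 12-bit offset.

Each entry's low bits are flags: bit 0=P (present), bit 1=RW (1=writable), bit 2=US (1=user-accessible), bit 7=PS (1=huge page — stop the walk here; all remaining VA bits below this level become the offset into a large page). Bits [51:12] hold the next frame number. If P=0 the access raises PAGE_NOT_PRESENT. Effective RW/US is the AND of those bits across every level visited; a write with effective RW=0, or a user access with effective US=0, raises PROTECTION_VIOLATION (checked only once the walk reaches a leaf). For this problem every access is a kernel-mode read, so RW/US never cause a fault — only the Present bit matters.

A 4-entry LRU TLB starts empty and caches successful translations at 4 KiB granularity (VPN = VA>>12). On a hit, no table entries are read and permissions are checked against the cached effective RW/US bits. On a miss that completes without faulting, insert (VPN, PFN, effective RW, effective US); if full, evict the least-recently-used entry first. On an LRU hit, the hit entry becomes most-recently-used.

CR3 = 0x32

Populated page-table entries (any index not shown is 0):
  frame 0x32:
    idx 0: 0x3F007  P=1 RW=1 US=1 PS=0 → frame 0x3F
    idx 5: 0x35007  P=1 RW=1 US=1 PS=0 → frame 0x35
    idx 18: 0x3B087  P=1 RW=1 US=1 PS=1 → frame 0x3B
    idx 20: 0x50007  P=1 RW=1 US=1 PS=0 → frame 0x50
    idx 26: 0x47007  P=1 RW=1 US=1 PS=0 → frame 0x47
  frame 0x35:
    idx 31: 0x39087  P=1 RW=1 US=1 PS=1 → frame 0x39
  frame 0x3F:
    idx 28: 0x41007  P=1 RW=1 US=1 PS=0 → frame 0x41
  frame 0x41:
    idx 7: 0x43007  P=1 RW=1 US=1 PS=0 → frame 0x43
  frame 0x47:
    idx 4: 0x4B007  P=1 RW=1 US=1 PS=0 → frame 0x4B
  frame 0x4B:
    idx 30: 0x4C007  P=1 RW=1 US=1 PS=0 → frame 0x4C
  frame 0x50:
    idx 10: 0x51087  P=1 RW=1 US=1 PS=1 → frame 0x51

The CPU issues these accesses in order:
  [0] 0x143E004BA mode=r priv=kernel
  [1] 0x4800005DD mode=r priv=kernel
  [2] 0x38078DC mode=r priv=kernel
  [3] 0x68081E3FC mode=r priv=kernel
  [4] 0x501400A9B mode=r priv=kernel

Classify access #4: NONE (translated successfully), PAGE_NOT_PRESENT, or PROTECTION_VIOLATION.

Per-access translation:
#0 VA=0x143E004BA (r,kernel):
  [0] read 0x32 idx=5: raw=0x35007 flags P=1 W=1 U=1 S=0
  [1] read 0x35 idx=31: raw=0x39087 flags P=1 W=1 U=1 S=1
  → PA=0x394BA (huge @L1)  (2 entries read)
#1 VA=0x4800005DD (r,kernel):
  [0] read 0x32 idx=18: raw=0x3B087 flags P=1 W=1 U=1 S=1
  → PA=0x3B5DD (huge @L0)  (1 entries read)
#2 VA=0x38078DC (r,kernel):
  [0] read 0x32 idx=0: raw=0x3F007 flags P=1 W=1 U=1 S=0
  [1] read 0x3F idx=28: raw=0x41007 flags P=1 W=1 U=1 S=0
  [2] read 0x41 idx=7: raw=0x43007 flags P=1 W=1 U=1 S=0
  → PA=0x438DC  (3 entries read)
#3 VA=0x68081E3FC (r,kernel):
  [0] read 0x32 idx=26: raw=0x47007 flags P=1 W=1 U=1 S=0
  [1] read 0x47 idx=4: raw=0x4B007 flags P=1 W=1 U=1 S=0
  [2] read 0x4B idx=30: raw=0x4C007 flags P=1 W=1 U=1 S=0
  → PA=0x4C3FC  (3 entries read)
#4 VA=0x501400A9B (r,kernel):
  [0] read 0x32 idx=20: raw=0x50007 flags P=1 W=1 U=1 S=0
  [1] read 0x50 idx=10: raw=0x51087 flags P=1 W=1 U=1 S=1
  → PA=0x51A9B (huge @L1)  (2 entries read)

Access #4 fault: NONE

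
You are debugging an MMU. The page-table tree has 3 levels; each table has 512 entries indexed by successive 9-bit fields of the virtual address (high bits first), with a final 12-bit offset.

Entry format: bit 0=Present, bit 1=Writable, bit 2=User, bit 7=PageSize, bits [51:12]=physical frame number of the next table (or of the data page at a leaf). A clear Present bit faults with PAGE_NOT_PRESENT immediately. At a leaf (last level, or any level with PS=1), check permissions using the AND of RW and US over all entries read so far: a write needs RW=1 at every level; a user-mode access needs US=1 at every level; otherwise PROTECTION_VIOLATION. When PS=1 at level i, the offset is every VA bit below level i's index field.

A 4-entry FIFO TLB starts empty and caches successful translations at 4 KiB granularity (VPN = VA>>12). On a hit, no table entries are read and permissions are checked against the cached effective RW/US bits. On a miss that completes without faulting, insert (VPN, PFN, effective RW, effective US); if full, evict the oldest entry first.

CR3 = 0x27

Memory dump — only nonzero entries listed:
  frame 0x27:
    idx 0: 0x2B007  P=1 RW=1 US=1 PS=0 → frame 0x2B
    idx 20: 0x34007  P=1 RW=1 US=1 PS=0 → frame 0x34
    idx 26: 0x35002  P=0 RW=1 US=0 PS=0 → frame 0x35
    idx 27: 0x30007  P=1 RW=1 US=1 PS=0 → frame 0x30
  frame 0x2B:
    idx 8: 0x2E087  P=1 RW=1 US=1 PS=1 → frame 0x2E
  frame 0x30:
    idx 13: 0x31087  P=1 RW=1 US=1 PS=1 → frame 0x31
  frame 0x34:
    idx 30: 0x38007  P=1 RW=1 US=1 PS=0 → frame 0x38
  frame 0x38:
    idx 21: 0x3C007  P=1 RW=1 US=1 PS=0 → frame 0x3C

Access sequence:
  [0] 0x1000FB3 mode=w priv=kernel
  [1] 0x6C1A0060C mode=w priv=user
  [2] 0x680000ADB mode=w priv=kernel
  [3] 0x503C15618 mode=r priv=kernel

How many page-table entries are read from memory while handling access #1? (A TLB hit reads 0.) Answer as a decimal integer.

Per-access translation:
#0 VA=0x1000FB3 (w,kernel):
  L0: frame=0x27 idx=0 entry=0x2B007 [P=1 RW=1 US=1 PS=0]
  L1: frame=0x2B idx=8 entry=0x2E087 [P=1 RW=1 US=1 PS=1]
  ✓ 0x2EFB3 (huge @L1)  — 2 lookups
#1 VA=0x6C1A0060C (w,user):
  L0: frame=0x27 idx=27 entry=0x30007 [P=1 RW=1 US=1 PS=0]
  L1: frame=0x30 idx=13 entry=0x31087 [P=1 RW=1 US=1 PS=1]
  ✓ 0x3160C (huge @L1)  — 2 lookups
#2 VA=0x680000ADB (w,kernel):
  L0: frame=0x27 idx=26 entry=0x35002 [P=0 RW=1 US=0 PS=0]
  ✗ PAGE_NOT_PRESENT  [1 reads]
#3 VA=0x503C15618 (r,kernel):
  L0: frame=0x27 idx=20 entry=0x34007 [P=1 RW=1 US=1 PS=0]
  L1: frame=0x34 idx=30 entry=0x38007 [P=1 RW=1 US=1 PS=0]
  L2: frame=0x38 idx=21 entry=0x3C007 [P=1 RW=1 US=1 PS=0]
  ✓ 0x3C618  — 3 lookups

Entries read for #1: 2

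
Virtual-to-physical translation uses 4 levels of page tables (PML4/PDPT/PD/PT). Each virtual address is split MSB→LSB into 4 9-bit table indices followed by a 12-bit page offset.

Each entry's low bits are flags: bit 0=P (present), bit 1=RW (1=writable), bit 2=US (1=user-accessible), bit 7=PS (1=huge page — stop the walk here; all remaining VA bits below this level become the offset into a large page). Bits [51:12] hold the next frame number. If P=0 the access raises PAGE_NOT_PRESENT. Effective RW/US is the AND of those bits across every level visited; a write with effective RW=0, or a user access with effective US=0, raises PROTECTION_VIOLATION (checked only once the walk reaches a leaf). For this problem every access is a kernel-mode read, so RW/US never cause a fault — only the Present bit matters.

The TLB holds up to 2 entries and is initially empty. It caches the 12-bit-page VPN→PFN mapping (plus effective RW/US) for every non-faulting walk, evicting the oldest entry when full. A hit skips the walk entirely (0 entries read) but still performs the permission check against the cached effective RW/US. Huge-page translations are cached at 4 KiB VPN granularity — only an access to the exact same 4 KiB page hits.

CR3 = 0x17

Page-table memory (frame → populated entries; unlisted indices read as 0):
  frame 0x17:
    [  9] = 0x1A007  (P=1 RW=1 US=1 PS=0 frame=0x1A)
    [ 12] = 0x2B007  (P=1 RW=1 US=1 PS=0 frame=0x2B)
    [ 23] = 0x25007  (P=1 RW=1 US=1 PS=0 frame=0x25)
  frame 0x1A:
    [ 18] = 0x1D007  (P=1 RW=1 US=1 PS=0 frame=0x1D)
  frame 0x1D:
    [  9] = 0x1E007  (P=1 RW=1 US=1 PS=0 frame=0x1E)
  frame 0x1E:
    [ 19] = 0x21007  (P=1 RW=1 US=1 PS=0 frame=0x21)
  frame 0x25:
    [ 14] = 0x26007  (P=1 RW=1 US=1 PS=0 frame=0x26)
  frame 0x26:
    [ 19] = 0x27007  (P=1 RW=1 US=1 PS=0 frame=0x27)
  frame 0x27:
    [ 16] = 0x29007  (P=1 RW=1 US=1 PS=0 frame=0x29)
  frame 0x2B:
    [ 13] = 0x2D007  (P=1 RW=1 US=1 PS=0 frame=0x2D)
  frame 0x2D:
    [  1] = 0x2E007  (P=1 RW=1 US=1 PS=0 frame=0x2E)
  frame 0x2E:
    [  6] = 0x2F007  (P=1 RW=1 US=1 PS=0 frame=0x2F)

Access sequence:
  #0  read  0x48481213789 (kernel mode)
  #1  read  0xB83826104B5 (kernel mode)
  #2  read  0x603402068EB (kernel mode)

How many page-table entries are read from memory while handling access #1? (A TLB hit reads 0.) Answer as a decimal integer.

Per-access translation:
#0 VA=0x48481213789 (r,kernel):
  lvl0: tbl 0x17, slot 9 ⇒ 0x1A007 (P1/RW1/US1/PS0)
  lvl1: tbl 0x1A, slot 18 ⇒ 0x1D007 (P1/RW1/US1/PS0)
  lvl2: tbl 0x1D, slot 9 ⇒ 0x1E007 (P1/RW1/US1/PS0)
  lvl3: tbl 0x1E, slot 19 ⇒ 0x21007 (P1/RW1/US1/PS0)
  ⇒ phys 0x21789  [4 reads]
#1 VA=0xB83826104B5 (r,kernel):
  lvl0: tbl 0x17, slot 23 ⇒ 0x25007 (P1/RW1/US1/PS0)
  lvl1: tbl 0x25, slot 14 ⇒ 0x26007 (P1/RW1/US1/PS0)
  lvl2: tbl 0x26, slot 19 ⇒ 0x27007 (P1/RW1/US1/PS0)
  lvl3: tbl 0x27, slot 16 ⇒ 0x29007 (P1/RW1/US1/PS0)
  ⇒ phys 0x294B5  [4 reads]
#2 VA=0x603402068EB (r,kernel):
  lvl0: tbl 0x17, slot 12 ⇒ 0x2B007 (P1/RW1/US1/PS0)
  lvl1: tbl 0x2B, slot 13 ⇒ 0x2D007 (P1/RW1/US1/PS0)
  lvl2: tbl 0x2D, slot 1 ⇒ 0x2E007 (P1/RW1/US1/PS0)
  lvl3: tbl 0x2E, slot 6 ⇒ 0x2F007 (P1/RW1/US1/PS0)
  ⇒ phys 0x2F8EB  [4 reads]

Entries read for #1: 4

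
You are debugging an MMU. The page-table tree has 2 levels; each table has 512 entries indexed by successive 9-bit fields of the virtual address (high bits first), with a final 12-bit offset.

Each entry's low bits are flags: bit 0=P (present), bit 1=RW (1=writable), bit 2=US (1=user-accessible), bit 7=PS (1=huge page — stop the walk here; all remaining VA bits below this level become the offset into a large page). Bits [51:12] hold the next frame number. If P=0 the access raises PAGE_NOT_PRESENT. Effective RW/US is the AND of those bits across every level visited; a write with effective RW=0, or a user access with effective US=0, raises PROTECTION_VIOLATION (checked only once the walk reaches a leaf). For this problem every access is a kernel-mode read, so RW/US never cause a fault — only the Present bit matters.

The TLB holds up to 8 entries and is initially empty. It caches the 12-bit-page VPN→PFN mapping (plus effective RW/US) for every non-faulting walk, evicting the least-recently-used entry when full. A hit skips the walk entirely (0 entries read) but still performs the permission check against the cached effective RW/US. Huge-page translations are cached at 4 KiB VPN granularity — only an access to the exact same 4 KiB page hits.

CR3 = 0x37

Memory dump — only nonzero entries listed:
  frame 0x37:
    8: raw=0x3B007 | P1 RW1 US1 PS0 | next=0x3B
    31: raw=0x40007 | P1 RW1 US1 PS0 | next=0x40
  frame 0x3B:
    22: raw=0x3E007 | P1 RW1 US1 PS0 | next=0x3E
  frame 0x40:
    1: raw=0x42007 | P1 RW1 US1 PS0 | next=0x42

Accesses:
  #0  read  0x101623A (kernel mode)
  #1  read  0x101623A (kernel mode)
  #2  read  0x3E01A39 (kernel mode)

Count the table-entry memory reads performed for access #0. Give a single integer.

Walk each access:
#0 VA=0x101623A (r,kernel):
  L0: frame=0x37 idx=8 entry=0x3B007 [P=1 RW=1 US=1 PS=0]
  L1: frame=0x3B idx=22 entry=0x3E007 [P=1 RW=1 US=1 PS=0]
  ⇒ phys 0x3E23A  [2 reads]
#1 VA=0x101623A (r,kernel):
  TLB hit vpn=0x1016 → PA=0x3E23A
#2 VA=0x3E01A39 (r,kernel):
  L0: frame=0x37 idx=31 entry=0x40007 [P=1 RW=1 US=1 PS=0]
  L1: frame=0x40 idx=1 entry=0x42007 [P=1 RW=1 US=1 PS=0]
  ⇒ phys 0x42A39  [2 reads]

Entries read for #0: 2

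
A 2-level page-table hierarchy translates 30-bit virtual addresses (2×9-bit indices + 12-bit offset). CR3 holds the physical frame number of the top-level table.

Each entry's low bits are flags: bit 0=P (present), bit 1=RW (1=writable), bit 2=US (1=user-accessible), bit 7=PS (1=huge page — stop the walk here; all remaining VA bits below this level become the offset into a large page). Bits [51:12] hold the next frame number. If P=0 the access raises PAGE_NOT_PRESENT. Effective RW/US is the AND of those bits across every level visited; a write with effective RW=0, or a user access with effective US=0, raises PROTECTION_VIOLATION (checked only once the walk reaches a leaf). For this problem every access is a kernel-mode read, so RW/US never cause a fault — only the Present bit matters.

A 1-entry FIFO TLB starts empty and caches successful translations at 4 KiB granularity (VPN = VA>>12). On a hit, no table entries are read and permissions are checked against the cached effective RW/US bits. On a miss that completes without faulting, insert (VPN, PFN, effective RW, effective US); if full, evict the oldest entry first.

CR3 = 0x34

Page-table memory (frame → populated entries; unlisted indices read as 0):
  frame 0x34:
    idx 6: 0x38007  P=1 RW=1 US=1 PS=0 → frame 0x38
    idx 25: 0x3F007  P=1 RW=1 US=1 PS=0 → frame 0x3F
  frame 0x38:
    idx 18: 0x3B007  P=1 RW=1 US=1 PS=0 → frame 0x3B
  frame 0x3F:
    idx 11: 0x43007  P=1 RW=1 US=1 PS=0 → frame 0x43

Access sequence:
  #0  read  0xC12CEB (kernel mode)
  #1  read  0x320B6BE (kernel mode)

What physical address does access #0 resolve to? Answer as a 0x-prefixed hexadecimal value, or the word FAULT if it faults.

Trace:
#0 VA=0xC12CEB (r,kernel):
  L0 @0x34[6] → 0x38007  P=1,RW=1,US=1,PS=0
  L1 @0x38[18] → 0x3B007  P=1,RW=1,US=1,PS=0
  → PA=0x3BCEB  (2 entries read)
#1 VA=0x320B6BE (r,kernel):
  L0 @0x34[25] → 0x3F007  P=1,RW=1,US=1,PS=0
  L1 @0x3F[11] → 0x43007  P=1,RW=1,US=1,PS=0
  → PA=0x436BE  (2 entries read)

Access #0 PA: 0x3BCEB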